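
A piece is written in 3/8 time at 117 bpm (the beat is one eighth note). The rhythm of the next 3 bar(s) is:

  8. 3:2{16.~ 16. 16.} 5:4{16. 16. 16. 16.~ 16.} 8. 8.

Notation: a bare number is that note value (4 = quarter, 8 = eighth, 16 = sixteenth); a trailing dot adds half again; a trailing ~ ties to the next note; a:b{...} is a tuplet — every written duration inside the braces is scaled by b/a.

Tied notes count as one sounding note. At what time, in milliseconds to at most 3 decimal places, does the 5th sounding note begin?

note 5 onset = 18/5b = 1846.154ms

1. 0.0ms @ 0 + 769.231ms (3/2)
2. 769.231ms @ 3/2 + 512.821ms (1)
3. 1282.051ms @ 5/2 + 256.41ms (1/2)
4. 1538.462ms @ 3 + 307.692ms (3/5)
5. 1846.154ms @ 18/5 + 307.692ms (3/5)
6. 2153.846ms @ 21/5 + 307.692ms (3/5)
7. 2461.538ms @ 24/5 + 615.385ms (6/5)
8. 3076.923ms @ 6 + 769.231ms (3/2)
9. 3846.154ms @ 15/2 + 769.231ms (3/2)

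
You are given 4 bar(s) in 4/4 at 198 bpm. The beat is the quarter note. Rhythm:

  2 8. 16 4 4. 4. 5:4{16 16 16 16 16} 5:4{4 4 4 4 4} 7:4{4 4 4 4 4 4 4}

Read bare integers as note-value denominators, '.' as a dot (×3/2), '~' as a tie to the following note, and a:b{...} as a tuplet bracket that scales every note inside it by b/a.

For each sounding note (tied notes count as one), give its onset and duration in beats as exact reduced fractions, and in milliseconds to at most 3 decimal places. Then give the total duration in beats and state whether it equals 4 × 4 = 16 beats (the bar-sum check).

1) 0.0ms=0b +606.061ms=2b
2) 606.061ms=2b +227.273ms=3/4b
3) 833.333ms=11/4b +75.758ms=1/4b
4) 909.091ms=3b +303.03ms=1b
5) 1212.121ms=4b +454.545ms=3/2b
6) 1666.667ms=11/2b +454.545ms=3/2b
7) 2121.212ms=7b +60.606ms=1/5b
8) 2181.818ms=36/5b +60.606ms=1/5b
9) 2242.424ms=37/5b +60.606ms=1/5b
10) 2303.03ms=38/5b +60.606ms=1/5b
11) 2363.636ms=39/5b +60.606ms=1/5b
12) 2424.242ms=8b +242.424ms=4/5b
13) 2666.667ms=44/5b +242.424ms=4/5b
14) 2909.091ms=48/5b +242.424ms=4/5b
15) 3151.515ms=52/5b +242.424ms=4/5b
16) 3393.939ms=56/5b +242.424ms=4/5b
17) 3636.364ms=12b +173.16ms=4/7b
18) 3809.524ms=88/7b +173.16ms=4/7b
19) 3982.684ms=92/7b +173.16ms=4/7b
20) 4155.844ms=96/7b +173.16ms=4/7b
21) 4329.004ms=100/7b +173.16ms=4/7b
22) 4502.165ms=104/7b +173.16ms=4/7b
23) 4675.325ms=108/7b +173.16ms=4/7b
Σ=16b of 16 (198bpm 4/4) — PASS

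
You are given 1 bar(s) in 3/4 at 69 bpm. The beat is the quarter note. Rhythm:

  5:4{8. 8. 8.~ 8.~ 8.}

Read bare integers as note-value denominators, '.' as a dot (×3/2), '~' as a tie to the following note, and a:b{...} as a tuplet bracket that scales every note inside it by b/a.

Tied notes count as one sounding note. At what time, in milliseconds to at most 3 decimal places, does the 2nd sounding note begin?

1. 0.0ms @ 0 + 521.739ms (3/5)
2. 521.739ms @ 3/5 + 521.739ms (3/5)
3. 1043.478ms @ 6/5 + 1565.217ms (9/5)

note 2 onset = 3/5b = 521.739ms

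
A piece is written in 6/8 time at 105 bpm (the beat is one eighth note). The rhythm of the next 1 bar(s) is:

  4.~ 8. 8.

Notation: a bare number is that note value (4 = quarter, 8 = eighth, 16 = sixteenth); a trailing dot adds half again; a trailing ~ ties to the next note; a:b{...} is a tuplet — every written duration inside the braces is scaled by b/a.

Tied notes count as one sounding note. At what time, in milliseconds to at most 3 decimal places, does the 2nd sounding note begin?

note 2 onset = 9/2b = 2571.429ms

1. 0.0ms @ 0 + 2571.429ms (9/2)
2. 2571.429ms @ 9/2 + 857.143ms (3/2)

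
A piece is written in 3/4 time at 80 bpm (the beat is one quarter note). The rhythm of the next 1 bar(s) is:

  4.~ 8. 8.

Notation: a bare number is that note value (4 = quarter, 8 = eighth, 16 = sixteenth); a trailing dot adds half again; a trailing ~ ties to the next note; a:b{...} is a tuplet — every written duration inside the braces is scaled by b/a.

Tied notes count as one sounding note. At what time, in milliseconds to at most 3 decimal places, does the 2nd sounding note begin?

1. 0.0ms @ 0 + 1687.5ms (9/4)
2. 1687.5ms @ 9/4 + 562.5ms (3/4)

note 2 onset = 9/4b = 1687.5ms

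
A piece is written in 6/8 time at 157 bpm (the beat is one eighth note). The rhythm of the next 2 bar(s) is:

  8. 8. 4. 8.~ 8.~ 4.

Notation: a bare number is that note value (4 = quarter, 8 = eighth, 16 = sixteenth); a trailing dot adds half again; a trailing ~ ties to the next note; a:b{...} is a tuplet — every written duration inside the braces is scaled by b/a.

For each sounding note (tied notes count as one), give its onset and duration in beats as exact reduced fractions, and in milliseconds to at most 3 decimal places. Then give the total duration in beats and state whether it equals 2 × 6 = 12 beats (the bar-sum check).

1) 0.0ms=0b +573.248ms=3/2b
2) 573.248ms=3/2b +573.248ms=3/2b
3) 1146.497ms=3b +1146.497ms=3b
4) 2292.994ms=6b +2292.994ms=6b
Σ=12b of 12 (157bpm 6/8) — PASS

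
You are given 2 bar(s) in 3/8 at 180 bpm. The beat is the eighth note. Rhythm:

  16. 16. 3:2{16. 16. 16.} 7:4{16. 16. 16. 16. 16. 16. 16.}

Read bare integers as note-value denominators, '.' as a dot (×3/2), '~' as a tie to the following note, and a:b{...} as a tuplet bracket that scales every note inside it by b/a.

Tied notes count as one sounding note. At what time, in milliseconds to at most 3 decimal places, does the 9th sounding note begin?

note 9 onset = 30/7b = 1428.571ms

1. 0.0ms @ 0 + 250.0ms (3/4)
2. 250.0ms @ 3/4 + 250.0ms (3/4)
3. 500.0ms @ 3/2 + 166.667ms (1/2)
4. 666.667ms @ 2 + 166.667ms (1/2)
5. 833.333ms @ 5/2 + 166.667ms (1/2)
6. 1000.0ms @ 3 + 142.857ms (3/7)
7. 1142.857ms @ 24/7 + 142.857ms (3/7)
8. 1285.714ms @ 27/7 + 142.857ms (3/7)
9. 1428.571ms @ 30/7 + 142.857ms (3/7)
10. 1571.429ms @ 33/7 + 142.857ms (3/7)
11. 1714.286ms @ 36/7 + 142.857ms (3/7)
12. 1857.143ms @ 39/7 + 142.857ms (3/7)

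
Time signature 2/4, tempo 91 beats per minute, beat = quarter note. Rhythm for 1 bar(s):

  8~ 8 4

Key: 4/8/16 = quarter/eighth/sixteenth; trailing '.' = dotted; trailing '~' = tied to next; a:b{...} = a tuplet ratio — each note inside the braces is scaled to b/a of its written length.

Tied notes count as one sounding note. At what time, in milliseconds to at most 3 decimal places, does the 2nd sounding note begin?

note 2 onset = 1b = 659.341ms

1. 0.0ms @ 0 + 659.341ms (1)
2. 659.341ms @ 1 + 659.341ms (1)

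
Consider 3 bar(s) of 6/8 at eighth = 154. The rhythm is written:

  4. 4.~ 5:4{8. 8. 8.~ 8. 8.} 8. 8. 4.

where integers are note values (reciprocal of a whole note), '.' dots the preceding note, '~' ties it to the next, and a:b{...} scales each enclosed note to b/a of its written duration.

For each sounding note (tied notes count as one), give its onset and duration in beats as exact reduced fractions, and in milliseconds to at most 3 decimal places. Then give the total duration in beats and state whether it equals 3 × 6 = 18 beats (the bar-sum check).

1) 0.0ms=0b +1168.831ms=3b
2) 1168.831ms=3b +1636.364ms=21/5b
3) 2805.195ms=36/5b +467.532ms=6/5b
4) 3272.727ms=42/5b +935.065ms=12/5b
5) 4207.792ms=54/5b +467.532ms=6/5b
6) 4675.325ms=12b +584.416ms=3/2b
7) 5259.74ms=27/2b +584.416ms=3/2b
8) 5844.156ms=15b +1168.831ms=3b
Σ=18b of 18 (154bpm 6/8) — PASS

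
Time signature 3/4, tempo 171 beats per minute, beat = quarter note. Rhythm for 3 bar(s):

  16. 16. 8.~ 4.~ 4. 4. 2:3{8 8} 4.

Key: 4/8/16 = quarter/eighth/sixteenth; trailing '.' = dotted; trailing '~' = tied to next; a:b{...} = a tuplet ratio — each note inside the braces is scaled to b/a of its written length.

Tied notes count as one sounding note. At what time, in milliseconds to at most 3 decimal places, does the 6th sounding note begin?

note 6 onset = 27/4b = 2368.421ms

1. 0.0ms @ 0 + 131.579ms (3/8)
2. 131.579ms @ 3/8 + 131.579ms (3/8)
3. 263.158ms @ 3/4 + 1315.789ms (15/4)
4. 1578.947ms @ 9/2 + 526.316ms (3/2)
5. 2105.263ms @ 6 + 263.158ms (3/4)
6. 2368.421ms @ 27/4 + 263.158ms (3/4)
7. 2631.579ms @ 15/2 + 526.316ms (3/2)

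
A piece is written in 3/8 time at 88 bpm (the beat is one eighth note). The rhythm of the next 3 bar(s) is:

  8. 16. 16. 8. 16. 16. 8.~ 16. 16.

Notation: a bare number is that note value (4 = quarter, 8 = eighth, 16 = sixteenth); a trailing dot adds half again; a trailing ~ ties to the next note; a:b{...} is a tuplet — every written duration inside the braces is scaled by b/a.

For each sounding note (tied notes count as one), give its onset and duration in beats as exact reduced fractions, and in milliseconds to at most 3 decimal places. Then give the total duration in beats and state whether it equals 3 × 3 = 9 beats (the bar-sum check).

1) 0.0ms=0b +1022.727ms=3/2b
2) 1022.727ms=3/2b +511.364ms=3/4b
3) 1534.091ms=9/4b +511.364ms=3/4b
4) 2045.455ms=3b +1022.727ms=3/2b
5) 3068.182ms=9/2b +511.364ms=3/4b
6) 3579.545ms=21/4b +511.364ms=3/4b
7) 4090.909ms=6b +1534.091ms=9/4b
8) 5625.0ms=33/4b +511.364ms=3/4b
Σ=9b of 9 (88bpm 3/8) — PASS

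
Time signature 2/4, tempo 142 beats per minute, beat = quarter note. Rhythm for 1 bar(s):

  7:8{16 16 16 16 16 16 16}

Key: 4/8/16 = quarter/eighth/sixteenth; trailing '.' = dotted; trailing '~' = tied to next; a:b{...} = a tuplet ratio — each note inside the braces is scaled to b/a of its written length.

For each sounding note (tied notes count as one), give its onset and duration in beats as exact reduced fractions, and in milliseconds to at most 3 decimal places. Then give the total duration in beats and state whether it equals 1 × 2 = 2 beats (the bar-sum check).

1) 0.0ms=0b +120.724ms=2/7b
2) 120.724ms=2/7b +120.724ms=2/7b
3) 241.449ms=4/7b +120.724ms=2/7b
4) 362.173ms=6/7b +120.724ms=2/7b
5) 482.897ms=8/7b +120.724ms=2/7b
6) 603.622ms=10/7b +120.724ms=2/7b
7) 724.346ms=12/7b +120.724ms=2/7b
Σ=2b of 2 (142bpm 2/4) — PASS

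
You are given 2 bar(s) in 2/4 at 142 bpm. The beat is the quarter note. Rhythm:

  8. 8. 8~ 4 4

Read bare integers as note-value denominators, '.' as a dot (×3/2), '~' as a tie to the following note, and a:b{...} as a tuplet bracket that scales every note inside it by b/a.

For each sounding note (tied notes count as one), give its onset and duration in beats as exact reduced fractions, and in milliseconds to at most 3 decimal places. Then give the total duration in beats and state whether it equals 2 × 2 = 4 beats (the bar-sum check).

1) 0.0ms=0b +316.901ms=3/4b
2) 316.901ms=3/4b +316.901ms=3/4b
3) 633.803ms=3/2b +633.803ms=3/2b
4) 1267.606ms=3b +422.535ms=1b
Σ=4b of 4 (142bpm 2/4) — PASS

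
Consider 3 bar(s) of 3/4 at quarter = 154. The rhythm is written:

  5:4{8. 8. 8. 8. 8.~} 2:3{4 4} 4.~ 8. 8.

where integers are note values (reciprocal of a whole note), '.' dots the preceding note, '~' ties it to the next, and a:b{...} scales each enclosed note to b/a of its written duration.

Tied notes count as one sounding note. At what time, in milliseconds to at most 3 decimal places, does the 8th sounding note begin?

note 8 onset = 33/4b = 3214.286ms

1. 0.0ms @ 0 + 233.766ms (3/5)
2. 233.766ms @ 3/5 + 233.766ms (3/5)
3. 467.532ms @ 6/5 + 233.766ms (3/5)
4. 701.299ms @ 9/5 + 233.766ms (3/5)
5. 935.065ms @ 12/5 + 818.182ms (21/10)
6. 1753.247ms @ 9/2 + 584.416ms (3/2)
7. 2337.662ms @ 6 + 876.623ms (9/4)
8. 3214.286ms @ 33/4 + 292.208ms (3/4)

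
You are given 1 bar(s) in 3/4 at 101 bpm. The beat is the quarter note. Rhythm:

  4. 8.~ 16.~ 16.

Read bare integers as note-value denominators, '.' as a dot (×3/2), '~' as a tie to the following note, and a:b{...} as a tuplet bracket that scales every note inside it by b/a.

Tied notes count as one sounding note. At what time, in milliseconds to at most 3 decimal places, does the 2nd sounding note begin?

note 2 onset = 3/2b = 891.089ms

1. 0.0ms @ 0 + 891.089ms (3/2)
2. 891.089ms @ 3/2 + 891.089ms (3/2)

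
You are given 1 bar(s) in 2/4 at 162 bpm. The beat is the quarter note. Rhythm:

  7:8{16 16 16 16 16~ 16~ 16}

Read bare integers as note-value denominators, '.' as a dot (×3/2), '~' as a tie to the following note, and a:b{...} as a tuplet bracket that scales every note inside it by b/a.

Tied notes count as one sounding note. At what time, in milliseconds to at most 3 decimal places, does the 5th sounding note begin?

1. 0.0ms @ 0 + 105.82ms (2/7)
2. 105.82ms @ 2/7 + 105.82ms (2/7)
3. 211.64ms @ 4/7 + 105.82ms (2/7)
4. 317.46ms @ 6/7 + 105.82ms (2/7)
5. 423.28ms @ 8/7 + 317.46ms (6/7)

note 5 onset = 8/7b = 423.28ms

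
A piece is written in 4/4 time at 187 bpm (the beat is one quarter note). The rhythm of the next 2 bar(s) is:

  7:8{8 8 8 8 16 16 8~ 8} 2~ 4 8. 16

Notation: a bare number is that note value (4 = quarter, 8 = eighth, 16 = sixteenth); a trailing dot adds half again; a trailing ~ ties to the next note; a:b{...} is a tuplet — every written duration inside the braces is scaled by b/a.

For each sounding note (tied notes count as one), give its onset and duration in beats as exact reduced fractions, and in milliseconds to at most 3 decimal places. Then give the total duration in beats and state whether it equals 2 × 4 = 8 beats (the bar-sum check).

1) 0.0ms=0b +183.346ms=4/7b
2) 183.346ms=4/7b +183.346ms=4/7b
3) 366.692ms=8/7b +183.346ms=4/7b
4) 550.038ms=12/7b +183.346ms=4/7b
5) 733.384ms=16/7b +91.673ms=2/7b
6) 825.057ms=18/7b +91.673ms=2/7b
7) 916.73ms=20/7b +366.692ms=8/7b
8) 1283.422ms=4b +962.567ms=3b
9) 2245.989ms=7b +240.642ms=3/4b
10) 2486.631ms=31/4b +80.214ms=1/4b
Σ=8b of 8 (187bpm 4/4) — PASS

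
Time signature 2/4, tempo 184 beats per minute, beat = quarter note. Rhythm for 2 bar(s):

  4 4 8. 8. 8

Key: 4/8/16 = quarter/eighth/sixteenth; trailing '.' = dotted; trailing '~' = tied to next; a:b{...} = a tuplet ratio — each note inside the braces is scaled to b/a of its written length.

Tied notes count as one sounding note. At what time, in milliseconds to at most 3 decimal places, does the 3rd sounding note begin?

note 3 onset = 2b = 652.174ms

1. 0.0ms @ 0 + 326.087ms (1)
2. 326.087ms @ 1 + 326.087ms (1)
3. 652.174ms @ 2 + 244.565ms (3/4)
4. 896.739ms @ 11/4 + 244.565ms (3/4)
5. 1141.304ms @ 7/2 + 163.043ms (1/2)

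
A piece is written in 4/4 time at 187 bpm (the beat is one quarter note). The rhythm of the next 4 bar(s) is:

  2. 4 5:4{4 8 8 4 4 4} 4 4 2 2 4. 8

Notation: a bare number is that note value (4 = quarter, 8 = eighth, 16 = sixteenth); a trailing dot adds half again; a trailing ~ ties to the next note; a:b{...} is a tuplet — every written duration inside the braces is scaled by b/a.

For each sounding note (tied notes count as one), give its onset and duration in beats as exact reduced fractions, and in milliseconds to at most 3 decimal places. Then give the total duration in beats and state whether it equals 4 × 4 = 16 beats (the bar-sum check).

1) 0.0ms=0b +962.567ms=3b
2) 962.567ms=3b +320.856ms=1b
3) 1283.422ms=4b +256.684ms=4/5b
4) 1540.107ms=24/5b +128.342ms=2/5b
5) 1668.449ms=26/5b +128.342ms=2/5b
6) 1796.791ms=28/5b +256.684ms=4/5b
7) 2053.476ms=32/5b +256.684ms=4/5b
8) 2310.16ms=36/5b +256.684ms=4/5b
9) 2566.845ms=8b +320.856ms=1b
10) 2887.701ms=9b +320.856ms=1b
11) 3208.556ms=10b +641.711ms=2b
12) 3850.267ms=12b +641.711ms=2b
13) 4491.979ms=14b +481.283ms=3/2b
14) 4973.262ms=31/2b +160.428ms=1/2b
Σ=16b of 16 (187bpm 4/4) — PASS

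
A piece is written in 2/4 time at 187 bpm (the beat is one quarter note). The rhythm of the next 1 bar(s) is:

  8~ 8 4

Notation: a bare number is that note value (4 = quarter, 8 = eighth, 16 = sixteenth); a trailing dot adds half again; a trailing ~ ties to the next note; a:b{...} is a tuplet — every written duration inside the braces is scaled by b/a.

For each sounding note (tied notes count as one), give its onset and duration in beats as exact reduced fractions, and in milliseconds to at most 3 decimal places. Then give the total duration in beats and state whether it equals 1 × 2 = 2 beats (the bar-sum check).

1) 0.0ms=0b +320.856ms=1b
2) 320.856ms=1b +320.856ms=1b
Σ=2b of 2 (187bpm 2/4) — PASS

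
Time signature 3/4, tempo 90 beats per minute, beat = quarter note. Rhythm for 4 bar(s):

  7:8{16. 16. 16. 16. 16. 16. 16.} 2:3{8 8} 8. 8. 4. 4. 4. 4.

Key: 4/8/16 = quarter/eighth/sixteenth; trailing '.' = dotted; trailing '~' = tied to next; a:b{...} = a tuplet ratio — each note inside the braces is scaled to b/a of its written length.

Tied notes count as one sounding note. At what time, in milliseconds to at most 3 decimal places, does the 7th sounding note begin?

1. 0.0ms @ 0 + 285.714ms (3/7)
2. 285.714ms @ 3/7 + 285.714ms (3/7)
3. 571.429ms @ 6/7 + 285.714ms (3/7)
4. 857.143ms @ 9/7 + 285.714ms (3/7)
5. 1142.857ms @ 12/7 + 285.714ms (3/7)
6. 1428.571ms @ 15/7 + 285.714ms (3/7)
7. 1714.286ms @ 18/7 + 285.714ms (3/7)
8. 2000.0ms @ 3 + 500.0ms (3/4)
9. 2500.0ms @ 15/4 + 500.0ms (3/4)
10. 3000.0ms @ 9/2 + 500.0ms (3/4)
11. 3500.0ms @ 21/4 + 500.0ms (3/4)
12. 4000.0ms @ 6 + 1000.0ms (3/2)
13. 5000.0ms @ 15/2 + 1000.0ms (3/2)
14. 6000.0ms @ 9 + 1000.0ms (3/2)
15. 7000.0ms @ 21/2 + 1000.0ms (3/2)

note 7 onset = 18/7b = 1714.286ms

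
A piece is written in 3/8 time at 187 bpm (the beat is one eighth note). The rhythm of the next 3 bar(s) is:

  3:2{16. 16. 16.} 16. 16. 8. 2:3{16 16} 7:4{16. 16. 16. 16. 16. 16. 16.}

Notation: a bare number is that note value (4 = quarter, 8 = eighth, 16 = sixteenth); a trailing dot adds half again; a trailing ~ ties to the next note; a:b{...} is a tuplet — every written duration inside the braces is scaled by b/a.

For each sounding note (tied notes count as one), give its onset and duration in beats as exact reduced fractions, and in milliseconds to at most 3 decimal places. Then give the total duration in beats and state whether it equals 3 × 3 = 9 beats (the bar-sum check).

1) 0.0ms=0b +160.428ms=1/2b
2) 160.428ms=1/2b +160.428ms=1/2b
3) 320.856ms=1b +160.428ms=1/2b
4) 481.283ms=3/2b +240.642ms=3/4b
5) 721.925ms=9/4b +240.642ms=3/4b
6) 962.567ms=3b +481.283ms=3/2b
7) 1443.85ms=9/2b +240.642ms=3/4b
8) 1684.492ms=21/4b +240.642ms=3/4b
9) 1925.134ms=6b +137.51ms=3/7b
10) 2062.643ms=45/7b +137.51ms=3/7b
11) 2200.153ms=48/7b +137.51ms=3/7b
12) 2337.662ms=51/7b +137.51ms=3/7b
13) 2475.172ms=54/7b +137.51ms=3/7b
14) 2612.681ms=57/7b +137.51ms=3/7b
15) 2750.191ms=60/7b +137.51ms=3/7b
Σ=9b of 9 (187bpm 3/8) — PASS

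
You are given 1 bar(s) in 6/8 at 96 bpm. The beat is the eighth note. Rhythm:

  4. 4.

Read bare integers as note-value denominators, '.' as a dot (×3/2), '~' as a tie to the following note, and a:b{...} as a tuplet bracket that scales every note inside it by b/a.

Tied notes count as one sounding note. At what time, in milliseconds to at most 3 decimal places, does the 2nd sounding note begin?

note 2 onset = 3b = 1875.0ms

1. 0.0ms @ 0 + 1875.0ms (3)
2. 1875.0ms @ 3 + 1875.0ms (3)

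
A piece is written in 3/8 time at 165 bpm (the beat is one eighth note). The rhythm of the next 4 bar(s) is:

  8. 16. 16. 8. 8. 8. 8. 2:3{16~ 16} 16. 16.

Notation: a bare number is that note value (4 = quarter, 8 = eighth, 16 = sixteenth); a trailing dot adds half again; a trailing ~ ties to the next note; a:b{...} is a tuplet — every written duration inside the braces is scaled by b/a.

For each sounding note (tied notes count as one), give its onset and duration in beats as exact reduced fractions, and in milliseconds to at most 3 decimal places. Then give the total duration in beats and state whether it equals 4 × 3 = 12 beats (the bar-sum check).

1) 0.0ms=0b +545.455ms=3/2b
2) 545.455ms=3/2b +272.727ms=3/4b
3) 818.182ms=9/4b +272.727ms=3/4b
4) 1090.909ms=3b +545.455ms=3/2b
5) 1636.364ms=9/2b +545.455ms=3/2b
6) 2181.818ms=6b +545.455ms=3/2b
7) 2727.273ms=15/2b +545.455ms=3/2b
8) 3272.727ms=9b +545.455ms=3/2b
9) 3818.182ms=21/2b +272.727ms=3/4b
10) 4090.909ms=45/4b +272.727ms=3/4b
Σ=12b of 12 (165bpm 3/8) — PASS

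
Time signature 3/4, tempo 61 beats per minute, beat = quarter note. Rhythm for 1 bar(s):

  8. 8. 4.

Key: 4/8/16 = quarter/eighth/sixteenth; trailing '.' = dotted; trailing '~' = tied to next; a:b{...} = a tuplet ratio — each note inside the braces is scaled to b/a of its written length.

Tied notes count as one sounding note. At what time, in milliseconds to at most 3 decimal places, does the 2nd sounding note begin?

note 2 onset = 3/4b = 737.705ms

1. 0.0ms @ 0 + 737.705ms (3/4)
2. 737.705ms @ 3/4 + 737.705ms (3/4)
3. 1475.41ms @ 3/2 + 1475.41ms (3/2)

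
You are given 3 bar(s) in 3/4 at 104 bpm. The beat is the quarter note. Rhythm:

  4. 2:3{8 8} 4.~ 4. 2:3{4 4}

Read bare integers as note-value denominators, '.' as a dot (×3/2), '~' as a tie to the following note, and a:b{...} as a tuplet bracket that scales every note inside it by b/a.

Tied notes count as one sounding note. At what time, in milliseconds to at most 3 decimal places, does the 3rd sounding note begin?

note 3 onset = 9/4b = 1298.077ms

1. 0.0ms @ 0 + 865.385ms (3/2)
2. 865.385ms @ 3/2 + 432.692ms (3/4)
3. 1298.077ms @ 9/4 + 432.692ms (3/4)
4. 1730.769ms @ 3 + 1730.769ms (3)
5. 3461.538ms @ 6 + 865.385ms (3/2)
6. 4326.923ms @ 15/2 + 865.385ms (3/2)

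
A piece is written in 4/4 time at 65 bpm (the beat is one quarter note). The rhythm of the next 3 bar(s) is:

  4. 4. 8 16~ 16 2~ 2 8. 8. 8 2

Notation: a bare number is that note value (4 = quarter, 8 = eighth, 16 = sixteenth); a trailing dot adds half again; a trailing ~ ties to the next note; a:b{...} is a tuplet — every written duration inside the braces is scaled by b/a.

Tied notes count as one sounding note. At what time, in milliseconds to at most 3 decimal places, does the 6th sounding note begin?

note 6 onset = 8b = 7384.615ms

1. 0.0ms @ 0 + 1384.615ms (3/2)
2. 1384.615ms @ 3/2 + 1384.615ms (3/2)
3. 2769.231ms @ 3 + 461.538ms (1/2)
4. 3230.769ms @ 7/2 + 461.538ms (1/2)
5. 3692.308ms @ 4 + 3692.308ms (4)
6. 7384.615ms @ 8 + 692.308ms (3/4)
7. 8076.923ms @ 35/4 + 692.308ms (3/4)
8. 8769.231ms @ 19/2 + 461.538ms (1/2)
9. 9230.769ms @ 10 + 1846.154ms (2)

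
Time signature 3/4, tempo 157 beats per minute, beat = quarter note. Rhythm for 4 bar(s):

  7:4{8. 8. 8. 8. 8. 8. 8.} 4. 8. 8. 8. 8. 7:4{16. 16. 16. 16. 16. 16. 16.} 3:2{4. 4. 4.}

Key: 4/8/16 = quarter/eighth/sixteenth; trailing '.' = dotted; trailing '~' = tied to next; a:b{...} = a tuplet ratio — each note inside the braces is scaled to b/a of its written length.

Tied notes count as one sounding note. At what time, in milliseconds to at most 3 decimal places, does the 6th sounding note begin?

note 6 onset = 15/7b = 818.926ms

1. 0.0ms @ 0 + 163.785ms (3/7)
2. 163.785ms @ 3/7 + 163.785ms (3/7)
3. 327.571ms @ 6/7 + 163.785ms (3/7)
4. 491.356ms @ 9/7 + 163.785ms (3/7)
5. 655.141ms @ 12/7 + 163.785ms (3/7)
6. 818.926ms @ 15/7 + 163.785ms (3/7)
7. 982.712ms @ 18/7 + 163.785ms (3/7)
8. 1146.497ms @ 3 + 573.248ms (3/2)
9. 1719.745ms @ 9/2 + 286.624ms (3/4)
10. 2006.369ms @ 21/4 + 286.624ms (3/4)
11. 2292.994ms @ 6 + 286.624ms (3/4)
12. 2579.618ms @ 27/4 + 286.624ms (3/4)
13. 2866.242ms @ 15/2 + 81.893ms (3/14)
14. 2948.135ms @ 54/7 + 81.893ms (3/14)
15. 3030.027ms @ 111/14 + 81.893ms (3/14)
16. 3111.92ms @ 57/7 + 81.893ms (3/14)
17. 3193.813ms @ 117/14 + 81.893ms (3/14)
18. 3275.705ms @ 60/7 + 81.893ms (3/14)
19. 3357.598ms @ 123/14 + 81.893ms (3/14)
20. 3439.49ms @ 9 + 382.166ms (1)
21. 3821.656ms @ 10 + 382.166ms (1)
22. 4203.822ms @ 11 + 382.166ms (1)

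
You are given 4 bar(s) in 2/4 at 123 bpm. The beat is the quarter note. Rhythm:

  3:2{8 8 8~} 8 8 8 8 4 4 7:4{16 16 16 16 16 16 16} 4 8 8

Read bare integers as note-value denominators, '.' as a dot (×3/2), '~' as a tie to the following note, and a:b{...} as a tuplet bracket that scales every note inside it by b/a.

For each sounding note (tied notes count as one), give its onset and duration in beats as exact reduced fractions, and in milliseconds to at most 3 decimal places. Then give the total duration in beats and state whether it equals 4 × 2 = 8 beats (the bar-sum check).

1) 0.0ms=0b +162.602ms=1/3b
2) 162.602ms=1/3b +162.602ms=1/3b
3) 325.203ms=2/3b +406.504ms=5/6b
4) 731.707ms=3/2b +243.902ms=1/2b
5) 975.61ms=2b +243.902ms=1/2b
6) 1219.512ms=5/2b +243.902ms=1/2b
7) 1463.415ms=3b +487.805ms=1b
8) 1951.22ms=4b +487.805ms=1b
9) 2439.024ms=5b +69.686ms=1/7b
10) 2508.711ms=36/7b +69.686ms=1/7b
11) 2578.397ms=37/7b +69.686ms=1/7b
12) 2648.084ms=38/7b +69.686ms=1/7b
13) 2717.77ms=39/7b +69.686ms=1/7b
14) 2787.456ms=40/7b +69.686ms=1/7b
15) 2857.143ms=41/7b +69.686ms=1/7b
16) 2926.829ms=6b +487.805ms=1b
17) 3414.634ms=7b +243.902ms=1/2b
18) 3658.537ms=15/2b +243.902ms=1/2b
Σ=8b of 8 (123bpm 2/4) — PASS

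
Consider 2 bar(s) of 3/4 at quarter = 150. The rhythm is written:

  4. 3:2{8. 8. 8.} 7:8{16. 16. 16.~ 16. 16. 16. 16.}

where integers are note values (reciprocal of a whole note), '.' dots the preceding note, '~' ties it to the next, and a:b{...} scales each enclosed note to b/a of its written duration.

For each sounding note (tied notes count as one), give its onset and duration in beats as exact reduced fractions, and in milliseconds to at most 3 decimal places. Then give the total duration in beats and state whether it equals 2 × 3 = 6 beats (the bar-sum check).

1) 0.0ms=0b +600.0ms=3/2b
2) 600.0ms=3/2b +200.0ms=1/2b
3) 800.0ms=2b +200.0ms=1/2b
4) 1000.0ms=5/2b +200.0ms=1/2b
5) 1200.0ms=3b +171.429ms=3/7b
6) 1371.429ms=24/7b +171.429ms=3/7b
7) 1542.857ms=27/7b +342.857ms=6/7b
8) 1885.714ms=33/7b +171.429ms=3/7b
9) 2057.143ms=36/7b +171.429ms=3/7b
10) 2228.571ms=39/7b +171.429ms=3/7b
Σ=6b of 6 (150bpm 3/4) — PASS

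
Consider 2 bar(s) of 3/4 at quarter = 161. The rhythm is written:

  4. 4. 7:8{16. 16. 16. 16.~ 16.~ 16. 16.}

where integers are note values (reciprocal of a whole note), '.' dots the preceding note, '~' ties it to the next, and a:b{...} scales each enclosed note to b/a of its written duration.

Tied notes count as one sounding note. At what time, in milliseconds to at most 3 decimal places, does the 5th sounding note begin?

note 5 onset = 27/7b = 1437.445ms

1. 0.0ms @ 0 + 559.006ms (3/2)
2. 559.006ms @ 3/2 + 559.006ms (3/2)
3. 1118.012ms @ 3 + 159.716ms (3/7)
4. 1277.728ms @ 24/7 + 159.716ms (3/7)
5. 1437.445ms @ 27/7 + 159.716ms (3/7)
6. 1597.161ms @ 30/7 + 479.148ms (9/7)
7. 2076.309ms @ 39/7 + 159.716ms (3/7)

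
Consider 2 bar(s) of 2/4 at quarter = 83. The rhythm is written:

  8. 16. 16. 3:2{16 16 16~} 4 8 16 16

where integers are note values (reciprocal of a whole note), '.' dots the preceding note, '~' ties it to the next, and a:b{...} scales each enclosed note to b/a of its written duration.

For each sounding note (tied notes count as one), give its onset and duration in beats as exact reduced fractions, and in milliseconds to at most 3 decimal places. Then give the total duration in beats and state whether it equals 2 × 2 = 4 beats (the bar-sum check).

1) 0.0ms=0b +542.169ms=3/4b
2) 542.169ms=3/4b +271.084ms=3/8b
3) 813.253ms=9/8b +271.084ms=3/8b
4) 1084.337ms=3/2b +120.482ms=1/6b
5) 1204.819ms=5/3b +120.482ms=1/6b
6) 1325.301ms=11/6b +843.373ms=7/6b
7) 2168.675ms=3b +361.446ms=1/2b
8) 2530.12ms=7/2b +180.723ms=1/4b
9) 2710.843ms=15/4b +180.723ms=1/4b
Σ=4b of 4 (83bpm 2/4) — PASS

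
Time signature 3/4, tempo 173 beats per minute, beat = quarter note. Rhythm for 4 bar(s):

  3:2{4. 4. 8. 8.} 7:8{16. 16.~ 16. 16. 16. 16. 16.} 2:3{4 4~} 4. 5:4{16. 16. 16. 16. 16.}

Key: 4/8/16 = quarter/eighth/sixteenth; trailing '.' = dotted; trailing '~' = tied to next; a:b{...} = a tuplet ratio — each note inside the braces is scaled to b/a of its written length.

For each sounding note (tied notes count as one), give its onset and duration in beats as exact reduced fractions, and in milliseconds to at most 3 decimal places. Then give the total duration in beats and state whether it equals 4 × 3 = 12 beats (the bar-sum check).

1) 0.0ms=0b +346.821ms=1b
2) 346.821ms=1b +346.821ms=1b
3) 693.642ms=2b +173.41ms=1/2b
4) 867.052ms=5/2b +173.41ms=1/2b
5) 1040.462ms=3b +148.637ms=3/7b
6) 1189.1ms=24/7b +297.275ms=6/7b
7) 1486.375ms=30/7b +148.637ms=3/7b
8) 1635.012ms=33/7b +148.637ms=3/7b
9) 1783.65ms=36/7b +148.637ms=3/7b
10) 1932.287ms=39/7b +148.637ms=3/7b
11) 2080.925ms=6b +520.231ms=3/2b
12) 2601.156ms=15/2b +1040.462ms=3b
13) 3641.618ms=21/2b +104.046ms=3/10b
14) 3745.665ms=54/5b +104.046ms=3/10b
15) 3849.711ms=111/10b +104.046ms=3/10b
16) 3953.757ms=57/5b +104.046ms=3/10b
17) 4057.803ms=117/10b +104.046ms=3/10b
Σ=12b of 12 (173bpm 3/4) — PASS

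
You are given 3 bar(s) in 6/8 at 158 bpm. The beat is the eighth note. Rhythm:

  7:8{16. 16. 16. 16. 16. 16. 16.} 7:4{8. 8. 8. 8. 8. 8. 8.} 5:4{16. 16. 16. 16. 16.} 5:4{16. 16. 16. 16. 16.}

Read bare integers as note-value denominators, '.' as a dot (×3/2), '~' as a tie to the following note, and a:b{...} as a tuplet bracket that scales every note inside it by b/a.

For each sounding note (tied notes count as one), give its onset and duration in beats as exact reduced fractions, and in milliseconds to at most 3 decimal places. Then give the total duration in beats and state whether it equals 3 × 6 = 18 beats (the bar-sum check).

1) 0.0ms=0b +325.497ms=6/7b
2) 325.497ms=6/7b +325.497ms=6/7b
3) 650.995ms=12/7b +325.497ms=6/7b
4) 976.492ms=18/7b +325.497ms=6/7b
5) 1301.989ms=24/7b +325.497ms=6/7b
6) 1627.486ms=30/7b +325.497ms=6/7b
7) 1952.984ms=36/7b +325.497ms=6/7b
8) 2278.481ms=6b +325.497ms=6/7b
9) 2603.978ms=48/7b +325.497ms=6/7b
10) 2929.476ms=54/7b +325.497ms=6/7b
11) 3254.973ms=60/7b +325.497ms=6/7b
12) 3580.47ms=66/7b +325.497ms=6/7b
13) 3905.967ms=72/7b +325.497ms=6/7b
14) 4231.465ms=78/7b +325.497ms=6/7b
15) 4556.962ms=12b +227.848ms=3/5b
16) 4784.81ms=63/5b +227.848ms=3/5b
17) 5012.658ms=66/5b +227.848ms=3/5b
18) 5240.506ms=69/5b +227.848ms=3/5b
19) 5468.354ms=72/5b +227.848ms=3/5b
20) 5696.203ms=15b +227.848ms=3/5b
21) 5924.051ms=78/5b +227.848ms=3/5b
22) 6151.899ms=81/5b +227.848ms=3/5b
23) 6379.747ms=84/5b +227.848ms=3/5b
24) 6607.595ms=87/5b +227.848ms=3/5b
Σ=18b of 18 (158bpm 6/8) — PASS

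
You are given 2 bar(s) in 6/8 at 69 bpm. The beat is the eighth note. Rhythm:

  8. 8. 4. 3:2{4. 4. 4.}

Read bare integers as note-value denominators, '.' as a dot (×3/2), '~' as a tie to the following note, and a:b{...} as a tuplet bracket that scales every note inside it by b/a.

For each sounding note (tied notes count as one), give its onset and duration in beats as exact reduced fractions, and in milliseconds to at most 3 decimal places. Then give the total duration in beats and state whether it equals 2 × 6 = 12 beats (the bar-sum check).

1) 0.0ms=0b +1304.348ms=3/2b
2) 1304.348ms=3/2b +1304.348ms=3/2b
3) 2608.696ms=3b +2608.696ms=3b
4) 5217.391ms=6b +1739.13ms=2b
5) 6956.522ms=8b +1739.13ms=2b
6) 8695.652ms=10b +1739.13ms=2b
Σ=12b of 12 (69bpm 6/8) — PASS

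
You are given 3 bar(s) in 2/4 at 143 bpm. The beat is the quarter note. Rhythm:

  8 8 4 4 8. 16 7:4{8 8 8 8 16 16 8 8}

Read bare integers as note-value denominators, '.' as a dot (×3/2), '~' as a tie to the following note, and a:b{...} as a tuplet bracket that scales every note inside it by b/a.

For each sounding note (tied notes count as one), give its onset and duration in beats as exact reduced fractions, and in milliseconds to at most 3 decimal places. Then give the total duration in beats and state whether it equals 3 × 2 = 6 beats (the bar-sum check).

1) 0.0ms=0b +209.79ms=1/2b
2) 209.79ms=1/2b +209.79ms=1/2b
3) 419.58ms=1b +419.58ms=1b
4) 839.161ms=2b +419.58ms=1b
5) 1258.741ms=3b +314.685ms=3/4b
6) 1573.427ms=15/4b +104.895ms=1/4b
7) 1678.322ms=4b +119.88ms=2/7b
8) 1798.202ms=30/7b +119.88ms=2/7b
9) 1918.082ms=32/7b +119.88ms=2/7b
10) 2037.962ms=34/7b +119.88ms=2/7b
11) 2157.842ms=36/7b +59.94ms=1/7b
12) 2217.782ms=37/7b +59.94ms=1/7b
13) 2277.722ms=38/7b +119.88ms=2/7b
14) 2397.602ms=40/7b +119.88ms=2/7b
Σ=6b of 6 (143bpm 2/4) — PASS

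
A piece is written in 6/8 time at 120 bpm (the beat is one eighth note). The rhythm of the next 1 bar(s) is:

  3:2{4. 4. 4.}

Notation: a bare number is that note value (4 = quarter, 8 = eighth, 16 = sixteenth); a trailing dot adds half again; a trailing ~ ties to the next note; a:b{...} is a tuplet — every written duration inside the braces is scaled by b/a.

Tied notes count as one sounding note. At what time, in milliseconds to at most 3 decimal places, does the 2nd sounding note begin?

1. 0.0ms @ 0 + 1000.0ms (2)
2. 1000.0ms @ 2 + 1000.0ms (2)
3. 2000.0ms @ 4 + 1000.0ms (2)

note 2 onset = 2b = 1000.0ms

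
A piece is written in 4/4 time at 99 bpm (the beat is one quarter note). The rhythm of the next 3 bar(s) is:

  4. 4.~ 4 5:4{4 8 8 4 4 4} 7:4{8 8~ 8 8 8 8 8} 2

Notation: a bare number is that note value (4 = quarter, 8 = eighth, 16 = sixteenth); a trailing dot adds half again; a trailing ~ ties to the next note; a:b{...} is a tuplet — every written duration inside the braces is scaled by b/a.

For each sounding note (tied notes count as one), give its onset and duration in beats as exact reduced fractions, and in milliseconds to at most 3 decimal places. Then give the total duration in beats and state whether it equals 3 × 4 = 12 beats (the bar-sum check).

1) 0.0ms=0b +909.091ms=3/2b
2) 909.091ms=3/2b +1515.152ms=5/2b
3) 2424.242ms=4b +484.848ms=4/5b
4) 2909.091ms=24/5b +242.424ms=2/5b
5) 3151.515ms=26/5b +242.424ms=2/5b
6) 3393.939ms=28/5b +484.848ms=4/5b
7) 3878.788ms=32/5b +484.848ms=4/5b
8) 4363.636ms=36/5b +484.848ms=4/5b
9) 4848.485ms=8b +173.16ms=2/7b
10) 5021.645ms=58/7b +346.32ms=4/7b
11) 5367.965ms=62/7b +173.16ms=2/7b
12) 5541.126ms=64/7b +173.16ms=2/7b
13) 5714.286ms=66/7b +173.16ms=2/7b
14) 5887.446ms=68/7b +173.16ms=2/7b
15) 6060.606ms=10b +1212.121ms=2b
Σ=12b of 12 (99bpm 4/4) — PASS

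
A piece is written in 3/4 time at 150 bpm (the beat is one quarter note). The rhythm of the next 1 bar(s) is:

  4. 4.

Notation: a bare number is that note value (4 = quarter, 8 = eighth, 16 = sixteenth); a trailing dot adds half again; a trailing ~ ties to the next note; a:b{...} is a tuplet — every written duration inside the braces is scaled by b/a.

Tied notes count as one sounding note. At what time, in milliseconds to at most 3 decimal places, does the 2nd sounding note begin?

note 2 onset = 3/2b = 600.0ms

1. 0.0ms @ 0 + 600.0ms (3/2)
2. 600.0ms @ 3/2 + 600.0ms (3/2)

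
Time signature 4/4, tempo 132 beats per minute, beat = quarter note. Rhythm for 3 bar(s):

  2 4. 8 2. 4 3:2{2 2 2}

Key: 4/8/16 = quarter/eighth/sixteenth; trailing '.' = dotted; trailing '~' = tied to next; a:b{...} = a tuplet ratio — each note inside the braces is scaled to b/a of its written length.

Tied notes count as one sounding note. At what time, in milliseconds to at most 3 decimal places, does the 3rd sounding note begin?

note 3 onset = 7/2b = 1590.909ms

1. 0.0ms @ 0 + 909.091ms (2)
2. 909.091ms @ 2 + 681.818ms (3/2)
3. 1590.909ms @ 7/2 + 227.273ms (1/2)
4. 1818.182ms @ 4 + 1363.636ms (3)
5. 3181.818ms @ 7 + 454.545ms (1)
6. 3636.364ms @ 8 + 606.061ms (4/3)
7. 4242.424ms @ 28/3 + 606.061ms (4/3)
8. 4848.485ms @ 32/3 + 606.061ms (4/3)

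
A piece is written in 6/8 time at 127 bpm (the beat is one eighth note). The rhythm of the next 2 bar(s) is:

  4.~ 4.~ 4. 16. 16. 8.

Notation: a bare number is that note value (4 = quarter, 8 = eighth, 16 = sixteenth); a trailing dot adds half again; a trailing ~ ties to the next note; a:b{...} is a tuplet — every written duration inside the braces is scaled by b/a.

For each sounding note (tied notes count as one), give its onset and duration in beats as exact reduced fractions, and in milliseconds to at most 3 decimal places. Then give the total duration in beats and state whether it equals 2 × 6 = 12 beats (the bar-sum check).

1) 0.0ms=0b +4251.969ms=9b
2) 4251.969ms=9b +354.331ms=3/4b
3) 4606.299ms=39/4b +354.331ms=3/4b
4) 4960.63ms=21/2b +708.661ms=3/2b
Σ=12b of 12 (127bpm 6/8) — PASS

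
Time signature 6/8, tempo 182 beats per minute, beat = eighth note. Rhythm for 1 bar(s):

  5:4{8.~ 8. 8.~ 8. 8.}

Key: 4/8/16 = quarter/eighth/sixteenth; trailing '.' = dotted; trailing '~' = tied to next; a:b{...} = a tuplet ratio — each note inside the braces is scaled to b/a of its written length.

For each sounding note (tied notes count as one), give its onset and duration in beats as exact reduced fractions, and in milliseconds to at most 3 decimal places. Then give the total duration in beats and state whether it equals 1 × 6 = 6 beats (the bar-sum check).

1) 0.0ms=0b +791.209ms=12/5b
2) 791.209ms=12/5b +791.209ms=12/5b
3) 1582.418ms=24/5b +395.604ms=6/5b
Σ=6b of 6 (182bpm 6/8) — PASS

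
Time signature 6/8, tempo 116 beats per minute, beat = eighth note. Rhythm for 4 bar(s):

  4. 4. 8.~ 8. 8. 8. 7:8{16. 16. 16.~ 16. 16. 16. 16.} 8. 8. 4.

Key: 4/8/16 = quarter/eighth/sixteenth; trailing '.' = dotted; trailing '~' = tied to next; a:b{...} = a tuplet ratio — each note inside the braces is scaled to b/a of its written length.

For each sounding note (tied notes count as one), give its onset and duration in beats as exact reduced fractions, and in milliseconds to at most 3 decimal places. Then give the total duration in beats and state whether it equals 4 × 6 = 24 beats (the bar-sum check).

1) 0.0ms=0b +1551.724ms=3b
2) 1551.724ms=3b +1551.724ms=3b
3) 3103.448ms=6b +1551.724ms=3b
4) 4655.172ms=9b +775.862ms=3/2b
5) 5431.034ms=21/2b +775.862ms=3/2b
6) 6206.897ms=12b +443.35ms=6/7b
7) 6650.246ms=90/7b +443.35ms=6/7b
8) 7093.596ms=96/7b +886.7ms=12/7b
9) 7980.296ms=108/7b +443.35ms=6/7b
10) 8423.645ms=114/7b +443.35ms=6/7b
11) 8866.995ms=120/7b +443.35ms=6/7b
12) 9310.345ms=18b +775.862ms=3/2b
13) 10086.207ms=39/2b +775.862ms=3/2b
14) 10862.069ms=21b +1551.724ms=3b
Σ=24b of 24 (116bpm 6/8) — PASS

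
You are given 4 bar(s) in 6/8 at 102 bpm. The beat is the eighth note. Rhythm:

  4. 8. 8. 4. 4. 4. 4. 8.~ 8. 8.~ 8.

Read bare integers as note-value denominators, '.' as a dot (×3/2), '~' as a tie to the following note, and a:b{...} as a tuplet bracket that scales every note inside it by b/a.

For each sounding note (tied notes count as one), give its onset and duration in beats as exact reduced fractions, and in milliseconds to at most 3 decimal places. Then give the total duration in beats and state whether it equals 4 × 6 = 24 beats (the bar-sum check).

1) 0.0ms=0b +1764.706ms=3b
2) 1764.706ms=3b +882.353ms=3/2b
3) 2647.059ms=9/2b +882.353ms=3/2b
4) 3529.412ms=6b +1764.706ms=3b
5) 5294.118ms=9b +1764.706ms=3b
6) 7058.824ms=12b +1764.706ms=3b
7) 8823.529ms=15b +1764.706ms=3b
8) 10588.235ms=18b +1764.706ms=3b
9) 12352.941ms=21b +1764.706ms=3b
Σ=24b of 24 (102bpm 6/8) — PASS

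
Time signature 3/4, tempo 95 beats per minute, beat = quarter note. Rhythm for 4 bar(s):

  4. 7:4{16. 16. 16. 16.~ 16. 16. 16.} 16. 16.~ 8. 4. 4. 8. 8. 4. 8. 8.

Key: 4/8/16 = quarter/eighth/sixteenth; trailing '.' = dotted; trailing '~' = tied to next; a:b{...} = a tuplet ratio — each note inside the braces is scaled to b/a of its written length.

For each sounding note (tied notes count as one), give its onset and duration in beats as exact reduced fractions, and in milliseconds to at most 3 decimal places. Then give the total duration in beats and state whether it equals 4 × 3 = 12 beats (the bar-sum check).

1) 0.0ms=0b +947.368ms=3/2b
2) 947.368ms=3/2b +135.338ms=3/14b
3) 1082.707ms=12/7b +135.338ms=3/14b
4) 1218.045ms=27/14b +135.338ms=3/14b
5) 1353.383ms=15/7b +270.677ms=3/7b
6) 1624.06ms=18/7b +135.338ms=3/14b
7) 1759.398ms=39/14b +135.338ms=3/14b
8) 1894.737ms=3b +236.842ms=3/8b
9) 2131.579ms=27/8b +710.526ms=9/8b
10) 2842.105ms=9/2b +947.368ms=3/2b
11) 3789.474ms=6b +947.368ms=3/2b
12) 4736.842ms=15/2b +473.684ms=3/4b
13) 5210.526ms=33/4b +473.684ms=3/4b
14) 5684.211ms=9b +947.368ms=3/2b
15) 6631.579ms=21/2b +473.684ms=3/4b
16) 7105.263ms=45/4b +473.684ms=3/4b
Σ=12b of 12 (95bpm 3/4) — PASS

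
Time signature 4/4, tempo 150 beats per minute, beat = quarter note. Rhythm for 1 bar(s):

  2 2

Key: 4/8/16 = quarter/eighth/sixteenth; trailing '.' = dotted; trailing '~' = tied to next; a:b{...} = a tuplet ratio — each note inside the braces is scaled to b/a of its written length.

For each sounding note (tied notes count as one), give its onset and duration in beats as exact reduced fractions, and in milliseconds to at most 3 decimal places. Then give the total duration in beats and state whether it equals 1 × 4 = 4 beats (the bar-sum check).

1) 0.0ms=0b +800.0ms=2b
2) 800.0ms=2b +800.0ms=2b
Σ=4b of 4 (150bpm 4/4) — PASS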